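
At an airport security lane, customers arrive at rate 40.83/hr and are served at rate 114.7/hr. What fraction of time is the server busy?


ρ = λ/μ = 40.83/114.7 = 0.3560

Final: 0.3560


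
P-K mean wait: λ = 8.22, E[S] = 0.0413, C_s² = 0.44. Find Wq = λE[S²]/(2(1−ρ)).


ρ = λ·E[S] = 8.22·0.0413 = 0.3395
E[S²] = E[S]²(1+C_s²) = 0.0413²·(1+0.44) = 0.002456
Wq = λ·E[S²]/(2(1−ρ)) = 8.22·0.002456/(2·0.6605) = 0.01528 hr

Final: 0.01528 hr


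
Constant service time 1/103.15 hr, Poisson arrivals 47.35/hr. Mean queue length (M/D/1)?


ρ = 47.35/103.15 = 0.4590
M/D/1: Lq = ρ²/(2(1−ρ)) = 0.2107/(2·0.5410) = 0.19476

Final: 0.19476


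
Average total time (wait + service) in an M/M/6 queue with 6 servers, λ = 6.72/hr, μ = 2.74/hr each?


a = 2.4526; ρ = 0.4088; P₀ = 0.085639
Lq = P₀·a^c·ρ/(c!(1−ρ)²) = 0.03027
Wq = Lq/λ = 0.03027/6.72 = 0.004504 hr
W = Wq + 1/μ = 0.004504 + 0.36496 = 0.36947 hr

Final: 0.36947 hr


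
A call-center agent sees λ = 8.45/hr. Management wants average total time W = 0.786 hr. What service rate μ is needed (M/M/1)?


W = 1/(μ−λ) ⇒ μ − λ = 1/W = 1/0.786 = 1.2723
μ = λ + 1/W = 8.45 + 1.2723 = 9.7223 per hr

Final: 9.7223 /hr


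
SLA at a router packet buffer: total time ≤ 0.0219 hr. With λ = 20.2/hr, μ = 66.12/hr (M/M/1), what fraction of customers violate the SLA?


W ~ Exponential(μ−λ) for M/M/1.
μ − λ = 66.12 − 20.2 = 45.9200
P(W > t) = e^{−(μ−λ)t} = e^{−1.0056} = 0.365808

Final: 0.365808


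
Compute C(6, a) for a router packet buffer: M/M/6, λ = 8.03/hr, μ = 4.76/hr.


a = λ/μ = 1.6870; ρ = a/6 = 0.2812
P₀ = 0.184982 (from M/M/c formula)
C(c,a) = [a^c/(c!(1−ρ))]·P₀ = [23.04897/(720·0.7188)]·0.184982
= 0.04453·0.184982 = 0.008238

Final: 0.008238


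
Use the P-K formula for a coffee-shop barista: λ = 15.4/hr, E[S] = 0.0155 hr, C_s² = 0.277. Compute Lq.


ρ = λ·E[S] = 15.4·0.0155 = 0.2387
Lq = ρ²(1+C_s²)/(2(1−ρ)) = 0.05698·(1+0.277)/(2·0.7613)
= 0.05698·1.2770/1.5226 = 0.04779

Final: 0.04779


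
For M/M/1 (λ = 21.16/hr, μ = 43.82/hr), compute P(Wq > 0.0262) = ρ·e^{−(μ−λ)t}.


ρ = 21.16/43.82 = 0.4829
P(Wq > t) = ρ·e^{−(μ−λ)t} = 0.4829·e^{−0.5937}
= 0.4829·0.552284 = 0.266690

Final: 0.266690


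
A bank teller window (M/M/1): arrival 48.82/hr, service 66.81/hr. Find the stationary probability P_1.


ρ = 48.82/66.81 = 0.7307
P_n = (1−ρ)·ρ^n = (1 − 0.7307)·0.7307^1 = 0.2693·0.730729 = 0.196764

Final: 0.196764


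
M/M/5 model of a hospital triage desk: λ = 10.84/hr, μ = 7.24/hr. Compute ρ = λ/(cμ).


ρ = λ/(cμ) = 10.84/(5·7.24) = 10.84/36.20 = 0.2994

Final: 0.2994


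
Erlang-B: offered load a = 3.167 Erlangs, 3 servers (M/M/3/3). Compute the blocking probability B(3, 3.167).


B(c,a) = (a^c/c!) / Σ_{k=0}^{c} a^k/k!
a^3/3! = 5.294110
Σ terms (k=0..3): 1.00000 + 3.16700 + 5.01494 + 5.29411 = 14.476054
B = 5.294110/14.476054 = 0.365715

Final: 0.365715


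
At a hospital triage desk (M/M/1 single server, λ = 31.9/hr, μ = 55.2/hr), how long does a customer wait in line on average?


ρ = 31.9/55.2 = 0.5779
Wq = ρ/(μ−λ) = 0.5779/(55.2 − 31.9) = 0.5779/23.30 = 0.02480 hr

Final: 0.02480 hr


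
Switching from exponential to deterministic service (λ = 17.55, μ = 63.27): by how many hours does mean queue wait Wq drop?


ρ = 17.55/63.27 = 0.2774
Wq(M/M/1) = ρ/(μ−λ) = 0.2774/45.72 = 0.006067 hr
Wq(M/D/1) = ρ/(2(μ−λ)) = 0.003033 hr
Savings = 0.006067 − 0.003033 = 0.003033 hr

Final: 0.003033 hr


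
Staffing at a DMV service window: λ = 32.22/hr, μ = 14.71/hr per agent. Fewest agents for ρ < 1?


Stability requires cμ > λ ⇔ c > λ/μ.
λ/μ = 32.22/14.71 = 2.1903
Minimum integer c = ⌊2.1903⌋ + 1 = 3
Check: 3·14.71 = 44.13 > 32.22, while 2·14.71 = 29.42 ≤ 32.22

Final: 3 servers


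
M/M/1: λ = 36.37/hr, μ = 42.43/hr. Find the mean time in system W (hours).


W = 1/(μ−λ) = 1/(42.43 − 36.37) = 1/6.06 = 0.1650 hr

Final: 0.1650 hr


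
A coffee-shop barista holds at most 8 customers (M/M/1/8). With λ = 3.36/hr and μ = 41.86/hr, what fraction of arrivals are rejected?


ρ = λ/μ = 3.36/41.86 = 0.08027
P_K = (1−ρ)ρ^K/(1−ρ^(K+1)) = (0.9197·0.000000001723)/(1 − 1.383e-10)
= 0.000000001585/1.000000 = 0.000000001585

Final: 0.000000001585


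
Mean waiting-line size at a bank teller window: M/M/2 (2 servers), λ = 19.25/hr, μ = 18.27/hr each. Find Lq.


a = λ/μ = 1.0536; ρ = a/2 = 0.5268
P₀ = 0.309912
Lq = P₀·a^c·ρ / (c!·(1−ρ)²) = 0.309912·1.11016·0.5268/(2·0.22390)
= 0.40476

Final: 0.40476


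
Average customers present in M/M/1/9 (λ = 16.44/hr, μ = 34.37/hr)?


ρ = 16.44/34.37 = 0.4783
L = ρ[1 − (K+1)ρ^K + Kρ^(K+1)] / [(1−ρ)(1−ρ^(K+1))]
Numerator: 0.4783·(1 − 10·0.001311 + 9·0.0006269) = 0.474754
Denominator: (0.5217)·(0.999373) = 0.521349
L = 0.474754/0.521349 = 0.9106

Final: 0.9106


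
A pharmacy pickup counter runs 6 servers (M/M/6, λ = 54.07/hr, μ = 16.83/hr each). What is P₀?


a = λ/μ = 54.07/16.83 = 3.2127; ρ = a/c = 0.5355
Σ_{k=0}^{5} a^k/k! (terms k=0..5) = 1.00000 + 3.21272 + 5.16077 + 5.52670 + 4.43892 + 2.85220 = 22.19131
Tail: a^6/(6!(1−ρ)) = 1099.59694/(720·0.4645) = 3.28754
P₀ = 1/(22.19131 + 3.28754) = 1/25.47884 = 0.039248

Final: 0.039248


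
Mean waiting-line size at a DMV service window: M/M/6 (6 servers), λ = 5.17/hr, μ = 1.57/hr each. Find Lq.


a = λ/μ = 3.2930; ρ = a/6 = 0.5488
P₀ = 0.036078
Lq = P₀·a^c·ρ / (c!·(1−ρ)²) = 0.036078·1275.10322·0.5488/(720·0.20355)
= 0.17227

Final: 0.17227


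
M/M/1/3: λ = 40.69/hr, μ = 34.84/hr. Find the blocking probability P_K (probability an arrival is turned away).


ρ = λ/μ = 40.69/34.84 = 1.1679
P_K = (1−ρ)ρ^K/(1−ρ^(K+1)) = (-0.1679·1.593047)/(1 − 1.860536)
= -0.267489/-0.860536 = 0.310840

Final: 0.310840


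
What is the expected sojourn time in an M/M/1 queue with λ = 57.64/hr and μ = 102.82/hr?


W = 1/(μ−λ) = 1/(102.82 − 57.64) = 1/45.18 = 0.02213 hr

Final: 0.02213 hr


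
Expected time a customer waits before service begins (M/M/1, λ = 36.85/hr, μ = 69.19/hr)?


ρ = 36.85/69.19 = 0.5326
Wq = ρ/(μ−λ) = 0.5326/(69.19 − 36.85) = 0.5326/32.34 = 0.01647 hr

Final: 0.01647 hr


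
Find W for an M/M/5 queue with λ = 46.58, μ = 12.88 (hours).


a = 3.6165; ρ = 0.7233; P₀ = 0.022323
Lq = P₀·a^c·ρ/(c!(1−ρ)²) = 1.08709
Wq = Lq/λ = 1.08709/46.58 = 0.02334 hr
W = Wq + 1/μ = 0.02334 + 0.07764 = 0.10098 hr

Final: 0.10098 hr


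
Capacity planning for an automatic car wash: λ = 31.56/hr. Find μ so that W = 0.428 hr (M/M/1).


W = 1/(μ−λ) ⇒ μ − λ = 1/W = 1/0.428 = 2.3364
μ = λ + 1/W = 31.56 + 2.3364 = 33.8964 per hr

Final: 33.8964 /hr


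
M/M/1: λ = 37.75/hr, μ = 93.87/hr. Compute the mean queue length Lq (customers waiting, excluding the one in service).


ρ = 37.75/93.87 = 0.4022
Lq = ρ²/(1−ρ) = 0.1617/0.5978 = 0.2705

Final: 0.2705


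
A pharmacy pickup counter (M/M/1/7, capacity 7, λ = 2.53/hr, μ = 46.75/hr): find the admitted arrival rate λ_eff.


ρ = 0.05412; P_K = (1−ρ)ρ^7/(1−ρ^8) = 0.000000001286
λ_eff = λ(1 − P_K) = 2.53·(1 − 0.000000001286) = 2.53·1.000000 = 2.5300 /hr

Final: 2.5300 /hr


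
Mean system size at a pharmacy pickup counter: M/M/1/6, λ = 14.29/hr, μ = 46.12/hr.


ρ = 14.29/46.12 = 0.3098
L = ρ[1 − (K+1)ρ^K + Kρ^(K+1)] / [(1−ρ)(1−ρ^(K+1))]
Numerator: 0.3098·(1 − 7·0.0008848 + 6·0.0002742) = 0.308434
Denominator: (0.6902)·(0.999726) = 0.689967
L = 0.308434/0.689967 = 0.4470

Final: 0.4470


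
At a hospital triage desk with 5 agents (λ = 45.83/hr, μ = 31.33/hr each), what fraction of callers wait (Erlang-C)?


a = λ/μ = 1.4628; ρ = a/5 = 0.2926
P₀ = 0.231261 (from M/M/c formula)
C(c,a) = [a^c/(c!(1−ρ))]·P₀ = [6.69803/(120·0.7074)]·0.231261
= 0.07890·0.231261 = 0.018247

Final: 0.018247


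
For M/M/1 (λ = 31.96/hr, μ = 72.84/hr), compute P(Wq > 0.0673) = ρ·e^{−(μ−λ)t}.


ρ = 31.96/72.84 = 0.4388
P(Wq > t) = ρ·e^{−(μ−λ)t} = 0.4388·e^{−2.7512}
= 0.4388·0.063850 = 0.028015

Final: 0.028015


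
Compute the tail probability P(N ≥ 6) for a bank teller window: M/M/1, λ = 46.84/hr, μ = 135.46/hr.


ρ = 46.84/135.46 = 0.3458
P(N ≥ n) = ρ^n = 0.3458^6 = 0.001709

Final: 0.001709


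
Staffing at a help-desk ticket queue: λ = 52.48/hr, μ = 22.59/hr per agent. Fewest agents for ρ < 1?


Stability requires cμ > λ ⇔ c > λ/μ.
λ/μ = 52.48/22.59 = 2.3232
Minimum integer c = ⌊2.3232⌋ + 1 = 3
Check: 3·22.59 = 67.77 > 52.48, while 2·22.59 = 45.18 ≤ 52.48

Final: 3 servers


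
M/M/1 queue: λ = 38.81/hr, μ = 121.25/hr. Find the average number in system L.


ρ = λ/μ = 38.81/121.25 = 0.3201
L = ρ/(1−ρ) = 0.3201/(1 − 0.3201) = 0.3201/0.6799 = 0.4708

Final: 0.4708


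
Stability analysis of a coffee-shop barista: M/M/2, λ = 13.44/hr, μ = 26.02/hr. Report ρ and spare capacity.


Total capacity cμ = 2·26.02 = 52.04/hr
ρ = λ/(cμ) = 13.44/52.04 = 0.2583
Stable ⇔ ρ < 1: YES
Spare capacity = cμ − λ = 52.04 − 13.44 = 38.60/hr

Final: ρ = 0.2583; stable; margin = 38.60/hr


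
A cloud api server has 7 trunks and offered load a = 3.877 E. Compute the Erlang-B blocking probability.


B(c,a) = (a^c/c!) / Σ_{k=0}^{c} a^k/k!
a^7/7! = 2.612402
Σ terms (k=0..7): 1.00000 + 3.87700 + 7.51556 + 9.71261 + 9.41395 + 7.29958 + 4.71674 + 2.61240 = 46.147855
B = 2.612402/46.147855 = 0.056609

Final: 0.056609


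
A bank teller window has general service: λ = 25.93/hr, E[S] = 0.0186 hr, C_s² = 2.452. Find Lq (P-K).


ρ = λ·E[S] = 25.93·0.0186 = 0.4823
Lq = ρ²(1+C_s²)/(2(1−ρ)) = 0.2326·(1+2.452)/(2·0.5177)
= 0.2326·3.4520/1.0354 = 0.77552

Final: 0.77552


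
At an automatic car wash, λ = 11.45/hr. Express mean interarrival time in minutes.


Mean interarrival time = 1/λ = 1/11.45 hour = 0.08734 hour
In minutes: 0.08734 × 60 = 5.2402 min

Final: 5.2402 min


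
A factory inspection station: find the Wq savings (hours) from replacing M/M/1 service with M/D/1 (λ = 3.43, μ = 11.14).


ρ = 3.43/11.14 = 0.3079
Wq(M/M/1) = ρ/(μ−λ) = 0.3079/7.71 = 0.03994 hr
Wq(M/D/1) = ρ/(2(μ−λ)) = 0.01997 hr
Savings = 0.03994 − 0.01997 = 0.01997 hr

Final: 0.01997 hr


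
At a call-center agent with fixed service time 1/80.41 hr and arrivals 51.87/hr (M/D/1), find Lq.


ρ = 51.87/80.41 = 0.6451
M/D/1: Lq = ρ²/(2(1−ρ)) = 0.4161/(2·0.3549) = 0.58619

Final: 0.58619


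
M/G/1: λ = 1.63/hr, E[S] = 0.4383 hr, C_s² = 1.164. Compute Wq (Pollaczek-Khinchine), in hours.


ρ = λ·E[S] = 1.63·0.4383 = 0.7144
E[S²] = E[S]²(1+C_s²) = 0.4383²·(1+1.164) = 0.415719
Wq = λ·E[S²]/(2(1−ρ)) = 1.63·0.415719/(2·0.2856) = 1.18643 hr

Final: 1.18643 hr


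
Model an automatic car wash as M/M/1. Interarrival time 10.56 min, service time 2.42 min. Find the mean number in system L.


λ = 60/10.56 = 5.6818 /hr
μ = 60/2.42 = 24.7934 /hr
ρ = λ/μ = 5.6818/24.7934 = 0.2292
L = ρ/(1−ρ) = 0.2292/0.7708 = 0.2973

Final: 0.2973


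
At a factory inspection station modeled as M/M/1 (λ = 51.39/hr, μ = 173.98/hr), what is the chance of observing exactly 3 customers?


ρ = 51.39/173.98 = 0.2954
P_n = (1−ρ)·ρ^n = (1 − 0.2954)·0.2954^3 = 0.7046·0.025771 = 0.018159

Final: 0.018159


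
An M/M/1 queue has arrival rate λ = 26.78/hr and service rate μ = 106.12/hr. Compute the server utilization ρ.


ρ = λ/μ = 26.78/106.12 = 0.2524

Final: 0.2524


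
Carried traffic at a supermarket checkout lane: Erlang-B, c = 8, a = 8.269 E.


B(8,8.269) = 0.250373 (Erlang-B)
Carried load = a(1 − B) = 8.269·(1 − 0.250373) = 8.269·0.749627 = 6.1987 E

Final: 6.1987 Erlangs


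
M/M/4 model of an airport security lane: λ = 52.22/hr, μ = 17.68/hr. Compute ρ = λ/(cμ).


ρ = λ/(cμ) = 52.22/(4·17.68) = 52.22/70.72 = 0.7384

Final: 0.7384


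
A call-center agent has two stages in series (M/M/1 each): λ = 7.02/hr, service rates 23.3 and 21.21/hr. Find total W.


Each node sees arrival rate λ = 7.02/hr (tandem ⇒ throughput preserved).
W₁ = 1/(μ₁−λ) = 1/(23.3−7.02) = 0.06143 hr
W₂ = 1/(μ₂−λ) = 1/(21.21−7.02) = 0.07047 hr
W_total = W₁ + W₂ = 0.06143 + 0.07047 = 0.13190 hr

Final: 0.13190 hr


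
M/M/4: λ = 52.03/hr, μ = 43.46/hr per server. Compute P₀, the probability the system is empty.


a = λ/μ = 52.03/43.46 = 1.1972; ρ = a/c = 0.2993
Σ_{k=0}^{3} a^k/k! (terms k=0..3) = 1.00000 + 1.19719 + 0.71664 + 0.28598 = 3.19981
Tail: a^4/(4!(1−ρ)) = 2.05426/(24·0.7007) = 0.12216
P₀ = 1/(3.19981 + 0.12216) = 1/3.32197 = 0.301026

Final: 0.301026


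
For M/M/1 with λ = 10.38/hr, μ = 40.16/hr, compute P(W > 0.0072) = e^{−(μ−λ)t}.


W ~ Exponential(μ−λ) for M/M/1.
μ − λ = 40.16 − 10.38 = 29.7800
P(W > t) = e^{−(μ−λ)t} = e^{−0.2144} = 0.807013

Final: 0.807013


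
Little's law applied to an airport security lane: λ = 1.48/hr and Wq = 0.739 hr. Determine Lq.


Lq = λWq = 1.48·0.739 = 1.0937

Final: 1.0937


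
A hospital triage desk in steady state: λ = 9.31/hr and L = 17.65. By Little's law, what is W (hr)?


W = L/λ = 17.65/9.31 = 1.8958 hr

Final: 1.8958 hr


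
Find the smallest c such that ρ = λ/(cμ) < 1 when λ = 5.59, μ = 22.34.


Stability requires cμ > λ ⇔ c > λ/μ.
λ/μ = 5.59/22.34 = 0.2502
Minimum integer c = ⌊0.2502⌋ + 1 = 1
Check: 1·22.34 = 22.34 > 5.59, while 0·22.34 = 0.00 ≤ 5.59

Final: 1 servers


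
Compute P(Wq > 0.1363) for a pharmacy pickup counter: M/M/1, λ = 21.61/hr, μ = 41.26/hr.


ρ = 21.61/41.26 = 0.5238
P(Wq > t) = ρ·e^{−(μ−λ)t} = 0.5238·e^{−2.6783}
= 0.5238·0.068680 = 0.035971

Final: 0.035971


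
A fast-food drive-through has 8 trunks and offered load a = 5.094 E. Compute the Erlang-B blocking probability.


B(c,a) = (a^c/c!) / Σ_{k=0}^{c} a^k/k!
a^8/8! = 11.244781
Σ terms (k=0..8): 1.00000 + 5.09400 + 12.97442 + 22.03056 + 28.05592 + 28.58337 + 24.26728 + 17.65965 + 11.24478 = 150.909984
B = 11.244781/150.909984 = 0.074513

Final: 0.074513


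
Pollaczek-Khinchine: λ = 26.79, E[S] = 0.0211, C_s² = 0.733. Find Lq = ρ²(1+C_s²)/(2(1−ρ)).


ρ = λ·E[S] = 26.79·0.0211 = 0.5653
Lq = ρ²(1+C_s²)/(2(1−ρ)) = 0.3195·(1+0.733)/(2·0.4347)
= 0.3195·1.7330/0.8695 = 0.63688

Final: 0.63688


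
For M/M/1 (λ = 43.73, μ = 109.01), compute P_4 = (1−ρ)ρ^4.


ρ = 43.73/109.01 = 0.4012
P_n = (1−ρ)·ρ^n = (1 − 0.4012)·0.4012^4 = 0.5988·0.025897 = 0.015508

Final: 0.015508


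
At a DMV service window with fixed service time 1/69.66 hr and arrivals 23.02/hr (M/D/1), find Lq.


ρ = 23.02/69.66 = 0.3305
M/D/1: Lq = ρ²/(2(1−ρ)) = 0.1092/(2·0.6695) = 0.08155

Final: 0.08155


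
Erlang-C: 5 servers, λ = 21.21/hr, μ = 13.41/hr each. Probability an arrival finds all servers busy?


a = λ/μ = 1.5817; ρ = a/5 = 0.3163
P₀ = 0.205198 (from M/M/c formula)
C(c,a) = [a^c/(c!(1−ρ))]·P₀ = [9.89827/(120·0.6837)]·0.205198
= 0.12065·0.205198 = 0.024757

Final: 0.024757


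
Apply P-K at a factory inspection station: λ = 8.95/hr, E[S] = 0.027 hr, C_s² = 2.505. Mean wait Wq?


ρ = λ·E[S] = 8.95·0.027 = 0.2416
E[S²] = E[S]²(1+C_s²) = 0.027²·(1+2.505) = 0.002555
Wq = λ·E[S²]/(2(1−ρ)) = 8.95·0.002555/(2·0.7584) = 0.01508 hr

Final: 0.01508 hr


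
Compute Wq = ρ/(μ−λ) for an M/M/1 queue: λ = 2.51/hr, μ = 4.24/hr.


ρ = 2.51/4.24 = 0.5920
Wq = ρ/(μ−λ) = 0.5920/(4.24 − 2.51) = 0.5920/1.73 = 0.3422 hr

Final: 0.3422 hr


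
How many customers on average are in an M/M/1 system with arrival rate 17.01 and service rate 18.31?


ρ = λ/μ = 17.01/18.31 = 0.9290
L = ρ/(1−ρ) = 0.9290/(1 − 0.9290) = 0.9290/0.07100 = 13.0846

Final: 13.0846


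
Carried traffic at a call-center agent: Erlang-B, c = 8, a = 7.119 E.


B(8,7.119) = 0.185663 (Erlang-B)
Carried load = a(1 − B) = 7.119·(1 − 0.185663) = 7.119·0.814337 = 5.7973 E

Final: 5.7973 Erlangs


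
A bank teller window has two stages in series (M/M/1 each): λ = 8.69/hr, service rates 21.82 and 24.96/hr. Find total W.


Each node sees arrival rate λ = 8.69/hr (tandem ⇒ throughput preserved).
W₁ = 1/(μ₁−λ) = 1/(21.82−8.69) = 0.07616 hr
W₂ = 1/(μ₂−λ) = 1/(24.96−8.69) = 0.06146 hr
W_total = W₁ + W₂ = 0.07616 + 0.06146 = 0.13762 hr

Final: 0.13762 hr


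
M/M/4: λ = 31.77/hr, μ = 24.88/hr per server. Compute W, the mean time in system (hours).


a = 1.2769; ρ = 0.3192; P₀ = 0.277628
Lq = P₀·a^c·ρ/(c!(1−ρ)²) = 0.02118
Wq = Lq/λ = 0.02118/31.77 = 0.0006668 hr
W = Wq + 1/μ = 0.0006668 + 0.04019 = 0.04086 hr

Final: 0.04086 hr


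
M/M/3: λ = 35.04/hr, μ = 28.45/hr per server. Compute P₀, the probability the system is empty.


a = λ/μ = 35.04/28.45 = 1.2316; ρ = a/c = 0.4105
Σ_{k=0}^{2} a^k/k! (terms k=0..2) = 1.00000 + 1.23163 + 0.75846 = 2.99010
Tail: a^3/(3!(1−ρ)) = 1.86830/(6·0.5895) = 0.52825
P₀ = 1/(2.99010 + 0.52825) = 1/3.51835 = 0.284224

Final: 0.284224


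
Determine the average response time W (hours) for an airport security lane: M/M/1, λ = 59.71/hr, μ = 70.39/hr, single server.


W = 1/(μ−λ) = 1/(70.39 − 59.71) = 1/10.68 = 0.09363 hr

Final: 0.09363 hr


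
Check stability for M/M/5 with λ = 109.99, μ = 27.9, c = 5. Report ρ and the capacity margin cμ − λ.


Total capacity cμ = 5·27.9 = 139.50/hr
ρ = λ/(cμ) = 109.99/139.50 = 0.7885
Stable ⇔ ρ < 1: YES
Spare capacity = cμ − λ = 139.50 − 109.99 = 29.51/hr

Final: ρ = 0.7885; stable; margin = 29.51/hr


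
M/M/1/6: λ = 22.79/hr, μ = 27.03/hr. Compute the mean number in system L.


ρ = 22.79/27.03 = 0.8431
L = ρ[1 − (K+1)ρ^K + Kρ^(K+1)] / [(1−ρ)(1−ρ^(K+1))]
Numerator: 0.8431·(1 − 7·0.359244 + 6·0.302892) = 0.255170
Denominator: (0.1569)·(0.697108) = 0.109350
L = 0.255170/0.109350 = 2.3335

Final: 2.3335


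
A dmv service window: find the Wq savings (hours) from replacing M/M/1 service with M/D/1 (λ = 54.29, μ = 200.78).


ρ = 54.29/200.78 = 0.2704
Wq(M/M/1) = ρ/(μ−λ) = 0.2704/146.49 = 0.001846 hr
Wq(M/D/1) = ρ/(2(μ−λ)) = 0.0009229 hr
Savings = 0.001846 − 0.0009229 = 0.0009229 hr

Final: 0.0009229 hr


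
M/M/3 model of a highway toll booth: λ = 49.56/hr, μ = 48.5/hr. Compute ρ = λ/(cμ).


ρ = λ/(cμ) = 49.56/(3·48.5) = 49.56/145.50 = 0.3406

Final: 0.3406


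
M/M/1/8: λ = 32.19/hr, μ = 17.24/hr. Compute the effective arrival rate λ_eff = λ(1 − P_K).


ρ = 1.8672; P_K = (1−ρ)ρ^8/(1−ρ^9) = 0.466120
λ_eff = λ(1 − P_K) = 32.19·(1 − 0.466120) = 32.19·0.533880 = 17.1856 /hr

Final: 17.1856 /hr


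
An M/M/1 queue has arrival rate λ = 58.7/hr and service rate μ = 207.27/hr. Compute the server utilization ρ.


ρ = λ/μ = 58.7/207.27 = 0.2832

Final: 0.2832


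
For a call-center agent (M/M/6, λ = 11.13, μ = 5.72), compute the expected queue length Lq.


a = λ/μ = 1.9458; ρ = a/6 = 0.3243
P₀ = 0.142694
Lq = P₀·a^c·ρ / (c!·(1−ρ)²) = 0.142694·54.27437·0.3243/(720·0.45657)
= 0.007640

Final: 0.007640


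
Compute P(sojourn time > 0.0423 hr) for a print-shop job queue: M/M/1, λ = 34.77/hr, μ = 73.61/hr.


W ~ Exponential(μ−λ) for M/M/1.
μ − λ = 73.61 − 34.77 = 38.8400
P(W > t) = e^{−(μ−λ)t} = e^{−1.6429} = 0.193412

Final: 0.193412


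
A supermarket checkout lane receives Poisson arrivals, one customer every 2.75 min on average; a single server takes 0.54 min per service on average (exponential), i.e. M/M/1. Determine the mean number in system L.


λ = 60/2.75 = 21.8182 /hr
μ = 60/0.54 = 111.1111 /hr
ρ = λ/μ = 21.8182/111.1111 = 0.1964
L = ρ/(1−ρ) = 0.1964/0.8036 = 0.2443

Final: 0.2443


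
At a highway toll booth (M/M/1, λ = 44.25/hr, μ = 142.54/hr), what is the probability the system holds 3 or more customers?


ρ = 44.25/142.54 = 0.3104
P(N ≥ n) = ρ^n = 0.3104^3 = 0.029918

Final: 0.029918


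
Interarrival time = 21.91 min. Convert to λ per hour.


λ = 1/(interarrival time) in consistent units.
1 hour = 60 min, so λ = 60/21.91 = 2.7385 per hour

Final: 2.7385 /hr


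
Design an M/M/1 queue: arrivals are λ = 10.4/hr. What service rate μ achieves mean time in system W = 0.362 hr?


W = 1/(μ−λ) ⇒ μ − λ = 1/W = 1/0.362 = 2.7624
μ = λ + 1/W = 10.4 + 2.7624 = 13.1624 per hr

Final: 13.1624 /hr


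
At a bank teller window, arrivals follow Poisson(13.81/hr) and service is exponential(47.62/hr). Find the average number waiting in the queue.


ρ = 13.81/47.62 = 0.2900
Lq = ρ²/(1−ρ) = 0.08410/0.7100 = 0.1185

Final: 0.1185


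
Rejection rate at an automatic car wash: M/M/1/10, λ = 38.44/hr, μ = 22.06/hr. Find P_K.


ρ = λ/μ = 38.44/22.06 = 1.7425
P_K = (1−ρ)ρ^K/(1−ρ^(K+1)) = (-0.7425·258.094476)/(1 − 449.734889)
= -191.640413/-448.734889 = 0.427068

Final: 0.427068


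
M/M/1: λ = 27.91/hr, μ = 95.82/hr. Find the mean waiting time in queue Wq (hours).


ρ = 27.91/95.82 = 0.2913
Wq = ρ/(μ−λ) = 0.2913/(95.82 − 27.91) = 0.2913/67.91 = 0.004289 hr

Final: 0.004289 hr


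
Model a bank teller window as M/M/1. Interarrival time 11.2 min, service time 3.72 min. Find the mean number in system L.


λ = 60/11.2 = 5.3571 /hr
μ = 60/3.72 = 16.1290 /hr
ρ = λ/μ = 5.3571/16.1290 = 0.3321
L = ρ/(1−ρ) = 0.3321/0.6679 = 0.4973

Final: 0.4973


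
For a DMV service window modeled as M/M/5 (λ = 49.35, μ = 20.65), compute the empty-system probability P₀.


a = λ/μ = 49.35/20.65 = 2.3898; ρ = a/c = 0.4780
Σ_{k=0}^{4} a^k/k! (terms k=0..4) = 1.00000 + 2.38983 + 2.85564 + 2.27484 + 1.35912 = 9.87943
Tail: a^5/(5!(1−ρ)) = 77.95348/(120·0.5220) = 1.24439
P₀ = 1/(9.87943 + 1.24439) = 1/11.12382 = 0.089897

Final: 0.089897


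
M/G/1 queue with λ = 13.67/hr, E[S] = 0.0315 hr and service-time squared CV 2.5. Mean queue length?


ρ = λ·E[S] = 13.67·0.0315 = 0.4306
Lq = ρ²(1+C_s²)/(2(1−ρ)) = 0.1854·(1+2.5)/(2·0.5694)
= 0.1854·3.5000/1.1388 = 0.56988

Final: 0.56988


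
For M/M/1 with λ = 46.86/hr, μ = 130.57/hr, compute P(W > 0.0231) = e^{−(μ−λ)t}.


W ~ Exponential(μ−λ) for M/M/1.
μ − λ = 130.57 − 46.86 = 83.7100
P(W > t) = e^{−(μ−λ)t} = e^{−1.9337} = 0.144612

Final: 0.144612


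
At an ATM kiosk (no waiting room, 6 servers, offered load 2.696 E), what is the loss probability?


B(c,a) = (a^c/c!) / Σ_{k=0}^{c} a^k/k!
a^6/6! = 0.533319
Σ terms (k=0..6): 1.00000 + 2.69600 + 3.63421 + 3.26594 + 2.20124 + 1.18691 + 0.53332 = 14.517624
B = 0.533319/14.517624 = 0.036736

Final: 0.036736


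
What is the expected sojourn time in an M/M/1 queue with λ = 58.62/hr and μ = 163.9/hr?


W = 1/(μ−λ) = 1/(163.9 − 58.62) = 1/105.28 = 0.009498 hr

Final: 0.009498 hr


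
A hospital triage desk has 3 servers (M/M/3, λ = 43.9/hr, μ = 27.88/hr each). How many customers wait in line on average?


a = λ/μ = 1.5746; ρ = a/3 = 0.5249
P₀ = 0.192910
Lq = P₀·a^c·ρ / (c!·(1−ρ)²) = 0.192910·3.90405·0.5249/(6·0.22575)
= 0.29184

Final: 0.29184


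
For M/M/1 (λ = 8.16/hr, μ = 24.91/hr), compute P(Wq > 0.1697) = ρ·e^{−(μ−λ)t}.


ρ = 8.16/24.91 = 0.3276
P(Wq > t) = ρ·e^{−(μ−λ)t} = 0.3276·e^{−2.8425}
= 0.3276·0.058281 = 0.019092

Final: 0.019092


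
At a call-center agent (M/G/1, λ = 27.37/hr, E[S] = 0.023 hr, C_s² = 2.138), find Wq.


ρ = λ·E[S] = 27.37·0.023 = 0.6295
E[S²] = E[S]²(1+C_s²) = 0.023²·(1+2.138) = 0.001660
Wq = λ·E[S²]/(2(1−ρ)) = 27.37·0.001660/(2·0.3705) = 0.06132 hr

Final: 0.06132 hr


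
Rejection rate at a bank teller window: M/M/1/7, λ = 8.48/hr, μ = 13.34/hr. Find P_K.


ρ = λ/μ = 8.48/13.34 = 0.6357
P_K = (1−ρ)ρ^K/(1−ρ^(K+1)) = (0.3643·0.041945)/(1 − 0.026664)
= 0.015281/0.973336 = 0.015700

Final: 0.015700


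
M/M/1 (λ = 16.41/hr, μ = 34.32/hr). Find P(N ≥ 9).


ρ = 16.41/34.32 = 0.4781
P(N ≥ n) = ρ^n = 0.4781^9 = 0.001306

Final: 0.001306


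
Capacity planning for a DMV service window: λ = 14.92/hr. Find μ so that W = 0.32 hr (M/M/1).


W = 1/(μ−λ) ⇒ μ − λ = 1/W = 1/0.32 = 3.1250
μ = λ + 1/W = 14.92 + 3.1250 = 18.0450 per hr

Final: 18.0450 /hr


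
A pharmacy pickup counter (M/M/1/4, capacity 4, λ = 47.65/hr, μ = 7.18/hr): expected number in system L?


ρ = 47.65/7.18 = 6.6365
L = ρ[1 − (K+1)ρ^K + Kρ^(K+1)] / [(1−ρ)(1−ρ^(K+1))]
Numerator: 6.6365·(1 − 5·1939.786100 + 4·12873.371540) = 277375.797665
Denominator: (-5.6365)·(-12872.371540) = 72554.996688
L = 277375.797665/72554.996688 = 3.8230

Final: 3.8230


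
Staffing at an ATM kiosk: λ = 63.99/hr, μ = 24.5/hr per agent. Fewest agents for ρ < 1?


Stability requires cμ > λ ⇔ c > λ/μ.
λ/μ = 63.99/24.5 = 2.6118
Minimum integer c = ⌊2.6118⌋ + 1 = 3
Check: 3·24.5 = 73.50 > 63.99, while 2·24.5 = 49.00 ≤ 63.99

Final: 3 servers


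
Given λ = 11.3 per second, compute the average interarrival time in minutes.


Mean interarrival time = 1/λ = 1/11.3 second = 0.08850 second
In minutes: 0.08850 × 0.0166667 = 0.001475 min

Final: 0.001475 min


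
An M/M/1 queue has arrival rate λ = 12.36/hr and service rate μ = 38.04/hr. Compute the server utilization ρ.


ρ = λ/μ = 12.36/38.04 = 0.3249

Final: 0.3249


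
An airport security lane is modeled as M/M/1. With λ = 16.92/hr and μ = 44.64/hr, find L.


ρ = λ/μ = 16.92/44.64 = 0.3790
L = ρ/(1−ρ) = 0.3790/(1 − 0.3790) = 0.3790/0.6210 = 0.6104

Final: 0.6104


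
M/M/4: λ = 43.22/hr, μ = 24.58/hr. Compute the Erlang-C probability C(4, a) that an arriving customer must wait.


a = λ/μ = 1.7583; ρ = a/4 = 0.4396
P₀ = 0.168891 (from M/M/c formula)
C(c,a) = [a^c/(c!(1−ρ))]·P₀ = [9.55898/(24·0.5604)]·0.168891
= 0.71071·0.168891 = 0.120032

Final: 0.120032


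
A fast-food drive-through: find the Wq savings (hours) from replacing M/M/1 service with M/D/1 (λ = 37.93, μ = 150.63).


ρ = 37.93/150.63 = 0.2518
Wq(M/M/1) = ρ/(μ−λ) = 0.2518/112.70 = 0.002234 hr
Wq(M/D/1) = ρ/(2(μ−λ)) = 0.001117 hr
Savings = 0.002234 − 0.001117 = 0.001117 hr

Final: 0.001117 hr


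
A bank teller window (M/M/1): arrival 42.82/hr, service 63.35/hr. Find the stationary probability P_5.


ρ = 42.82/63.35 = 0.6759
P_n = (1−ρ)·ρ^n = (1 − 0.6759)·0.6759^5 = 0.3241·0.141091 = 0.045724

Final: 0.045724


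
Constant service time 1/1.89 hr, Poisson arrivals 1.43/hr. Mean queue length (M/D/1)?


ρ = 1.43/1.89 = 0.7566
M/D/1: Lq = ρ²/(2(1−ρ)) = 0.5725/(2·0.2434) = 1.17604

Final: 1.17604


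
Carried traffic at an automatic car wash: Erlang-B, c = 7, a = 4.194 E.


B(7,4.194) = 0.072953 (Erlang-B)
Carried load = a(1 − B) = 4.194·(1 − 0.072953) = 4.194·0.927047 = 3.8880 E

Final: 3.8880 Erlangs


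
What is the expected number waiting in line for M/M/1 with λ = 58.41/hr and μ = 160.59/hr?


ρ = 58.41/160.59 = 0.3637
Lq = ρ²/(1−ρ) = 0.1323/0.6363 = 0.2079

Final: 0.2079


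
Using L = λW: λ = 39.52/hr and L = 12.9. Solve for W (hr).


W = L/λ = 12.9/39.52 = 0.3264 hr

Final: 0.3264 hr


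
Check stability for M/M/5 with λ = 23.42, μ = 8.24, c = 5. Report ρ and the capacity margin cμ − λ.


Total capacity cμ = 5·8.24 = 41.20/hr
ρ = λ/(cμ) = 23.42/41.20 = 0.5684
Stable ⇔ ρ < 1: YES
Spare capacity = cμ − λ = 41.20 − 23.42 = 17.78/hr

Final: ρ = 0.5684; stable; margin = 17.78/hr


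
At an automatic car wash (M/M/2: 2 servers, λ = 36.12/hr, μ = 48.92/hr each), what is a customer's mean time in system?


a = 0.7383; ρ = 0.3692; P₀ = 0.460735
Lq = P₀·a^c·ρ/(c!(1−ρ)²) = 0.11651
Wq = Lq/λ = 0.11651/36.12 = 0.003226 hr
W = Wq + 1/μ = 0.003226 + 0.02044 = 0.02367 hr

Final: 0.02367 hr


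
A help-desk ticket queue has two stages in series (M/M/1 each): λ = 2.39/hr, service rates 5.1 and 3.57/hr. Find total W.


Each node sees arrival rate λ = 2.39/hr (tandem ⇒ throughput preserved).
W₁ = 1/(μ₁−λ) = 1/(5.1−2.39) = 0.36900 hr
W₂ = 1/(μ₂−λ) = 1/(3.57−2.39) = 0.84746 hr
W_total = W₁ + W₂ = 0.36900 + 0.84746 = 1.21646 hr

Final: 1.21646 hr


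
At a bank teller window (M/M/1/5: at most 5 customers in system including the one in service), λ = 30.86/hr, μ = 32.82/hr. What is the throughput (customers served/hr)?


ρ = 0.9403; P_K = (1−ρ)ρ^5/(1−ρ^6) = 0.142100
λ_eff = λ(1 − P_K) = 30.86·(1 − 0.142100) = 30.86·0.857900 = 26.4748 /hr

Final: 26.4748 /hr


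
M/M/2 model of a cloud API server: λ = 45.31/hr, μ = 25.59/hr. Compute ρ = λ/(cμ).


ρ = λ/(cμ) = 45.31/(2·25.59) = 45.31/51.18 = 0.8853

Final: 0.8853


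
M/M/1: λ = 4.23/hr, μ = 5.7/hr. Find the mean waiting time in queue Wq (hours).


ρ = 4.23/5.7 = 0.7421
Wq = ρ/(μ−λ) = 0.7421/(5.7 − 4.23) = 0.7421/1.47 = 0.5048 hr

Final: 0.5048 hr


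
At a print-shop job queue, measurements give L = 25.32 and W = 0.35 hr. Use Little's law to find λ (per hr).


λ = L/W = 25.32/0.35 = 72.3429 /hr

Final: 72.3429 /hr


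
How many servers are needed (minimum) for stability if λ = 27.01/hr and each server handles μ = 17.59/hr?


Stability requires cμ > λ ⇔ c > λ/μ.
λ/μ = 27.01/17.59 = 1.5355
Minimum integer c = ⌊1.5355⌋ + 1 = 2
Check: 2·17.59 = 35.18 > 27.01, while 1·17.59 = 17.59 ≤ 27.01

Final: 2 servers


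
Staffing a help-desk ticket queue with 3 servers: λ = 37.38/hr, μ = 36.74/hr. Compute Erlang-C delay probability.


a = λ/μ = 1.0174; ρ = a/3 = 0.3391
P₀ = 0.357067 (from M/M/c formula)
C(c,a) = [a^c/(c!(1−ρ))]·P₀ = [1.05317/(6·0.6609)]·0.357067
= 0.26561·0.357067 = 0.094839

Final: 0.094839


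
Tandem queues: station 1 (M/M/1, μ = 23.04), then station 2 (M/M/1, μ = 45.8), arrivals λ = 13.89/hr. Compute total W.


Each node sees arrival rate λ = 13.89/hr (tandem ⇒ throughput preserved).
W₁ = 1/(μ₁−λ) = 1/(23.04−13.89) = 0.10929 hr
W₂ = 1/(μ₂−λ) = 1/(45.8−13.89) = 0.03134 hr
W_total = W₁ + W₂ = 0.10929 + 0.03134 = 0.14063 hr

Final: 0.14063 hr


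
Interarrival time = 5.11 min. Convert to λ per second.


λ = 1/(interarrival time) in consistent units.
1 second = 0.0166667 min, so λ = 0.0166667/5.11 = 0.003262 per second

Final: 0.003262 /sec


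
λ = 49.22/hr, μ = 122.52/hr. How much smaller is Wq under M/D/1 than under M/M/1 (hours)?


ρ = 49.22/122.52 = 0.4017
Wq(M/M/1) = ρ/(μ−λ) = 0.4017/73.30 = 0.005481 hr
Wq(M/D/1) = ρ/(2(μ−λ)) = 0.002740 hr
Savings = 0.005481 − 0.002740 = 0.002740 hr

Final: 0.002740 hr


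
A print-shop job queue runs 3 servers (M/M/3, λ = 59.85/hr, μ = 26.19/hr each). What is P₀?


a = λ/μ = 59.85/26.19 = 2.2852; ρ = a/c = 0.7617
Σ_{k=0}^{2} a^k/k! (terms k=0..2) = 1.00000 + 2.28522 + 2.61112 = 5.89635
Tail: a^3/(3!(1−ρ)) = 11.93400/(6·0.2383) = 8.34806
P₀ = 1/(5.89635 + 8.34806) = 1/14.24441 = 0.070203

Final: 0.070203


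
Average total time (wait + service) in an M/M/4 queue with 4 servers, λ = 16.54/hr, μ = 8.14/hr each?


a = 2.0319; ρ = 0.5080; P₀ = 0.125973
Lq = P₀·a^c·ρ/(c!(1−ρ)²) = 0.18776
Wq = Lq/λ = 0.18776/16.54 = 0.01135 hr
W = Wq + 1/μ = 0.01135 + 0.12285 = 0.13420 hr

Final: 0.13420 hr


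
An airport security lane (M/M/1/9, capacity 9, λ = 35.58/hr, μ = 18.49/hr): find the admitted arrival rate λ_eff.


ρ = 1.9243; P_K = (1−ρ)ρ^9/(1−ρ^10) = 0.481017
λ_eff = λ(1 − P_K) = 35.58·(1 − 0.481017) = 35.58·0.518983 = 18.4654 /hr

Final: 18.4654 /hr


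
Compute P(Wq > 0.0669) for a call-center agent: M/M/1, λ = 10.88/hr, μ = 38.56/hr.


ρ = 10.88/38.56 = 0.2822
P(Wq > t) = ρ·e^{−(μ−λ)t} = 0.2822·e^{−1.8518}
= 0.2822·0.156956 = 0.044286

Final: 0.044286


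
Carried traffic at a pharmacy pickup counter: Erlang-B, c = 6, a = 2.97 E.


B(6,2.97) = 0.050522 (Erlang-B)
Carried load = a(1 − B) = 2.97·(1 − 0.050522) = 2.97·0.949478 = 2.8199 E

Final: 2.8199 Erlangs


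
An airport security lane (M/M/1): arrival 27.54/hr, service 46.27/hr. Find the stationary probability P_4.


ρ = 27.54/46.27 = 0.5952
P_n = (1−ρ)·ρ^n = (1 − 0.5952)·0.5952^4 = 0.4048·0.125504 = 0.050804

Final: 0.050804


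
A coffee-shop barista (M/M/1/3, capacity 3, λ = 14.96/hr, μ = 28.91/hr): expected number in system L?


ρ = 14.96/28.91 = 0.5175
L = ρ[1 − (K+1)ρ^K + Kρ^(K+1)] / [(1−ρ)(1−ρ^(K+1))]
Numerator: 0.5175·(1 − 4·0.138564 + 3·0.071702) = 0.341969
Denominator: (0.4825)·(0.928298) = 0.447933
L = 0.341969/0.447933 = 0.7634

Final: 0.7634


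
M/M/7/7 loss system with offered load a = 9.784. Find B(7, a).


B(c,a) = (a^c/c!) / Σ_{k=0}^{c} a^k/k!
a^7/7! = 1702.882066
Σ terms (k=0..7): 1.00000 + 9.78400 + 47.86333 + 156.09827 + 381.81636 + 747.13826 + 1218.33345 + 1702.88207 = 4264.915727
B = 1702.882066/4264.915727 = 0.399277

Final: 0.399277


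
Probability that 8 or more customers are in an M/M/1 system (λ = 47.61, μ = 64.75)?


ρ = 47.61/64.75 = 0.7353
P(N ≥ n) = ρ^n = 0.7353^8 = 0.085441

Final: 0.085441


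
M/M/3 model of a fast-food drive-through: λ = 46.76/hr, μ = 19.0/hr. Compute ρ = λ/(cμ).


ρ = λ/(cμ) = 46.76/(3·19.0) = 46.76/57.00 = 0.8204

Final: 0.8204


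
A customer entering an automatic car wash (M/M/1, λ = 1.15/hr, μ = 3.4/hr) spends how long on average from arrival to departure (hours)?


W = 1/(μ−λ) = 1/(3.4 − 1.15) = 1/2.25 = 0.4444 hr

Final: 0.4444 hr


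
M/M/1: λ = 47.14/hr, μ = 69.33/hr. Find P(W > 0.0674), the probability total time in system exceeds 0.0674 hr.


W ~ Exponential(μ−λ) for M/M/1.
μ − λ = 69.33 − 47.14 = 22.1900
P(W > t) = e^{−(μ−λ)t} = e^{−1.4956} = 0.224113

Final: 0.224113


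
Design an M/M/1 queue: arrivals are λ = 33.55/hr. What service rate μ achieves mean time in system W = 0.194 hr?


W = 1/(μ−λ) ⇒ μ − λ = 1/W = 1/0.194 = 5.1546
μ = λ + 1/W = 33.55 + 5.1546 = 38.7046 per hr

Final: 38.7046 /hr


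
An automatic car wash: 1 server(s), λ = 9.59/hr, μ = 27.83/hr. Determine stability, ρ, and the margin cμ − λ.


Total capacity cμ = 1·27.83 = 27.83/hr
ρ = λ/(cμ) = 9.59/27.83 = 0.3446
Stable ⇔ ρ < 1: YES
Spare capacity = cμ − λ = 27.83 − 9.59 = 18.24/hr

Final: ρ = 0.3446; stable; margin = 18.24/hr


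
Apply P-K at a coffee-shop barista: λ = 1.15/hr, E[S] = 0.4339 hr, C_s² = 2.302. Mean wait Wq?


ρ = λ·E[S] = 1.15·0.4339 = 0.4990
E[S²] = E[S]²(1+C_s²) = 0.4339²·(1+2.302) = 0.621665
Wq = λ·E[S²]/(2(1−ρ)) = 1.15·0.621665/(2·0.5010) = 0.71347 hr

Final: 0.71347 hr


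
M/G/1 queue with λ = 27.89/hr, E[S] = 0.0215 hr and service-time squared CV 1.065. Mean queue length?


ρ = λ·E[S] = 27.89·0.0215 = 0.5996
Lq = ρ²(1+C_s²)/(2(1−ρ)) = 0.3596·(1+1.065)/(2·0.4004)
= 0.3596·2.0650/0.8007 = 0.92727

Final: 0.92727


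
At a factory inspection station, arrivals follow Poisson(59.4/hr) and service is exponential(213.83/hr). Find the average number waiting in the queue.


ρ = 59.4/213.83 = 0.2778
Lq = ρ²/(1−ρ) = 0.07717/0.7222 = 0.1068

Final: 0.1068


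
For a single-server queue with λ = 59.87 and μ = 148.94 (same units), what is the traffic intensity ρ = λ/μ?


ρ = λ/μ = 59.87/148.94 = 0.4020

Final: 0.4020


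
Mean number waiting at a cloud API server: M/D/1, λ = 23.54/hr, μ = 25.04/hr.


ρ = 23.54/25.04 = 0.9401
M/D/1: Lq = ρ²/(2(1−ρ)) = 0.8838/(2·0.05990) = 7.37662

Final: 7.37662


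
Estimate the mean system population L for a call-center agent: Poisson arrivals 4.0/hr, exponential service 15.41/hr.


ρ = λ/μ = 4.0/15.41 = 0.2596
L = ρ/(1−ρ) = 0.2596/(1 − 0.2596) = 0.2596/0.7404 = 0.3506

Final: 0.3506


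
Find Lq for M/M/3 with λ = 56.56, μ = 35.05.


a = λ/μ = 1.6137; ρ = a/3 = 0.5379
P₀ = 0.184119
Lq = P₀·a^c·ρ / (c!·(1−ρ)²) = 0.184119·4.20208·0.5379/(6·0.21354)
= 0.32482

Final: 0.32482


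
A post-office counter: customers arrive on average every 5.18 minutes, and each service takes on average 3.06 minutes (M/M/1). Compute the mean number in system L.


λ = 60/5.18 = 11.5830 /hr
μ = 60/3.06 = 19.6078 /hr
ρ = λ/μ = 11.5830/19.6078 = 0.5907
L = ρ/(1−ρ) = 0.5907/0.4093 = 1.4434

Final: 1.4434


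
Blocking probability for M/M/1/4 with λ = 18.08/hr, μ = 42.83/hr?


ρ = λ/μ = 18.08/42.83 = 0.4221
P_K = (1−ρ)ρ^K/(1−ρ^(K+1)) = (0.5779·0.031754)/(1 − 0.013405)
= 0.018350/0.986595 = 0.018599

Final: 0.018599


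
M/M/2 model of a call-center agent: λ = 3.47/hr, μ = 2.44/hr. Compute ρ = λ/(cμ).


ρ = λ/(cμ) = 3.47/(2·2.44) = 3.47/4.88 = 0.7111

Final: 0.7111


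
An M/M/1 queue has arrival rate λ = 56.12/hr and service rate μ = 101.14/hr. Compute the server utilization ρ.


ρ = λ/μ = 56.12/101.14 = 0.5549

Final: 0.5549


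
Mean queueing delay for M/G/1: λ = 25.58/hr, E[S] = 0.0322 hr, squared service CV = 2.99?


ρ = λ·E[S] = 25.58·0.0322 = 0.8237
E[S²] = E[S]²(1+C_s²) = 0.0322²·(1+2.99) = 0.004137
Wq = λ·E[S²]/(2(1−ρ)) = 25.58·0.004137/(2·0.1763) = 0.30008 hr

Final: 0.30008 hr


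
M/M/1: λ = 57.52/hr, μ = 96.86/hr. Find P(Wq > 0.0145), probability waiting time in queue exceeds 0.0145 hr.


ρ = 57.52/96.86 = 0.5938
P(Wq > t) = ρ·e^{−(μ−λ)t} = 0.5938·e^{−0.5704}
= 0.5938·0.565282 = 0.335691

Final: 0.335691


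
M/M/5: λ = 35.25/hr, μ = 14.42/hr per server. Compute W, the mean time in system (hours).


a = 2.4445; ρ = 0.4889; P₀ = 0.084903
Lq = P₀·a^c·ρ/(c!(1−ρ)²) = 0.11559
Wq = Lq/λ = 0.11559/35.25 = 0.003279 hr
W = Wq + 1/μ = 0.003279 + 0.06935 = 0.07263 hr

Final: 0.07263 hr


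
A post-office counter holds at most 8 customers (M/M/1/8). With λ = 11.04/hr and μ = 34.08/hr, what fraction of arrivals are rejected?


ρ = λ/μ = 11.04/34.08 = 0.3239
P_K = (1−ρ)ρ^K/(1−ρ^(K+1)) = (0.6761·0.0001213)/(1 − 0.00003928)
= 0.00008199/0.999961 = 0.00008199

Final: 0.00008199


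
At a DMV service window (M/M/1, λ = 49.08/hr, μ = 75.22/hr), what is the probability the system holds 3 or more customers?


ρ = 49.08/75.22 = 0.6525
P(N ≥ n) = ρ^n = 0.6525^3 = 0.277788

Final: 0.277788


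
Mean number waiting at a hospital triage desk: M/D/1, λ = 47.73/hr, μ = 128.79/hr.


ρ = 47.73/128.79 = 0.3706
M/D/1: Lq = ρ²/(2(1−ρ)) = 0.1373/(2·0.6294) = 0.10911

Final: 0.10911


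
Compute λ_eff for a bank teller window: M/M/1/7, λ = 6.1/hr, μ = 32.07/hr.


ρ = 0.1902; P_K = (1−ρ)ρ^7/(1−ρ^8) = 0.000007294
λ_eff = λ(1 − P_K) = 6.1·(1 − 0.000007294) = 6.1·0.999993 = 6.1000 /hr

Final: 6.1000 /hr


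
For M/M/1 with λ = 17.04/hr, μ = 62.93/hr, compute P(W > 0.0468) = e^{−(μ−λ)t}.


W ~ Exponential(μ−λ) for M/M/1.
μ − λ = 62.93 − 17.04 = 45.8900
P(W > t) = e^{−(μ−λ)t} = e^{−2.1477} = 0.116758

Final: 0.116758


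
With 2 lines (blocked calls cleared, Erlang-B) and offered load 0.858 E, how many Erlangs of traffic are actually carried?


B(2,0.858) = 0.165350 (Erlang-B)
Carried load = a(1 − B) = 0.858·(1 − 0.165350) = 0.858·0.834650 = 0.7161 E

Final: 0.7161 Erlangs


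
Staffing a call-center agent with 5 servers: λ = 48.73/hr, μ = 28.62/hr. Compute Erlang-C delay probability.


a = λ/μ = 1.7027; ρ = a/5 = 0.3405
P₀ = 0.181625 (from M/M/c formula)
C(c,a) = [a^c/(c!(1−ρ))]·P₀ = [14.30981/(120·0.6595)]·0.181625
= 0.18082·0.181625 = 0.032842

Final: 0.032842
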